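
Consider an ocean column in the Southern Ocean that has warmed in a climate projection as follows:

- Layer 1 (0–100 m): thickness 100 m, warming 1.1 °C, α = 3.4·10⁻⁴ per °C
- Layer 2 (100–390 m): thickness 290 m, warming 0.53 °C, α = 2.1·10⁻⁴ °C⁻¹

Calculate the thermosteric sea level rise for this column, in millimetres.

Layer 1: 3.4×10⁻⁴ × 100 × 1.1 = 0.03740 m
0.53 × 2.1×10⁻⁴ × 290 = 0.032277 m
Δh = 0.03740 + 0.032277 = 0.069677 m ≈ 69.7 mm

69.7 mm of thermosteric rise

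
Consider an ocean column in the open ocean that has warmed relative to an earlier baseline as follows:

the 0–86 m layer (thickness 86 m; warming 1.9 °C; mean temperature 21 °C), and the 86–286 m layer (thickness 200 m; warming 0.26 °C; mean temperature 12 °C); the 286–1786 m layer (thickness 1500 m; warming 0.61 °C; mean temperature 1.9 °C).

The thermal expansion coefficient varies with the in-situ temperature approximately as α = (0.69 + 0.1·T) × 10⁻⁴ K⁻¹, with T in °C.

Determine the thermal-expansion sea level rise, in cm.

Δh ≈ 13.6 cm

Layer 1: α = (0.69 + 0.1×21)×10⁻⁴ = 2.79×10⁻⁴ K⁻¹
Layer 2: α = (0.69 + 0.1×12)×10⁻⁴ = 1.89×10⁻⁴ K⁻¹
Layer 3: α = (0.69 + 0.1×1.9)×10⁻⁴ = 0.88×10⁻⁴ K⁻¹
0–86 m: 86 × 1.9 × 2.79×10⁻⁴ = 0.0455886 m
Layer 2: 0.26 × 200 × 1.89×10⁻⁴ = 0.009828 m
0.61 × 1500 × 0.88×10⁻⁴ = 0.08052 m
Δh = 0.0455886 + 0.009828 + 0.08052 = 0.1359366 m ≈ 13.6 cm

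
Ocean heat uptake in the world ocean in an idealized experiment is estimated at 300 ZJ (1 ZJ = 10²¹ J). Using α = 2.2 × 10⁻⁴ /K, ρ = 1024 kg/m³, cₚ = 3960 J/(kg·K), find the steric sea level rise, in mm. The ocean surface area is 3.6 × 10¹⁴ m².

Per unit area: Q = 300×10²¹ / (3.6×10¹⁴) ≈ 8.333×10⁸ J/m²
Δh = αQ/(ρcₚ) = 2.2×10⁻⁴ × 8.333×10⁸ / (1024 × 3960) ≈ 0.045209 m

45 mm of thermosteric rise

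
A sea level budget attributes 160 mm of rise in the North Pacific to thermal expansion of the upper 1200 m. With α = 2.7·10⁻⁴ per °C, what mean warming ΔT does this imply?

ΔT = Δh/(αH) = 0.16 / (2.7×10⁻⁴ × 1200) ≈ 0.4938 K

ΔT ≈ 0.49 K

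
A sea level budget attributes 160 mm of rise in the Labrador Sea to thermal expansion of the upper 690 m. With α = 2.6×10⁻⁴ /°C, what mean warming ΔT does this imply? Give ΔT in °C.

ΔT = Δh/(αH) = 0.16 / (2.6×10⁻⁴ × 690) ≈ 0.8919 °C

0.892 °C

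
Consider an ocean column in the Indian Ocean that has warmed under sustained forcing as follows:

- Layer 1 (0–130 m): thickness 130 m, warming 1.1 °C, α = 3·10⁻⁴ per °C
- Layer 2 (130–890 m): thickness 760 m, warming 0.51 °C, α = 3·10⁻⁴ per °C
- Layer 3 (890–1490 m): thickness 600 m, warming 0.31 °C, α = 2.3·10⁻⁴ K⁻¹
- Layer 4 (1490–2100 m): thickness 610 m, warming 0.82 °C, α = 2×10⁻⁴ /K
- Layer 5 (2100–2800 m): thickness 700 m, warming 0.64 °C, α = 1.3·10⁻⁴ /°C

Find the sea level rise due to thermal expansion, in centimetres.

0–130 m: 130 × 1.1 × 3×10⁻⁴ = 0.04290 m
130–890 m: 3×10⁻⁴ × 760 × 0.51 = 0.11628 m
0.31 × 600 × 2.3×10⁻⁴ = 0.04278 m
1490–2100 m: 610 × 0.82 × 2×10⁻⁴ = 0.10004 m
700 × 1.3×10⁻⁴ × 0.64 = 0.05824 m
Δh = 0.04290 + 0.11628 + 0.04278 + 0.10004 + 0.05824 = 0.36024 m

36 cm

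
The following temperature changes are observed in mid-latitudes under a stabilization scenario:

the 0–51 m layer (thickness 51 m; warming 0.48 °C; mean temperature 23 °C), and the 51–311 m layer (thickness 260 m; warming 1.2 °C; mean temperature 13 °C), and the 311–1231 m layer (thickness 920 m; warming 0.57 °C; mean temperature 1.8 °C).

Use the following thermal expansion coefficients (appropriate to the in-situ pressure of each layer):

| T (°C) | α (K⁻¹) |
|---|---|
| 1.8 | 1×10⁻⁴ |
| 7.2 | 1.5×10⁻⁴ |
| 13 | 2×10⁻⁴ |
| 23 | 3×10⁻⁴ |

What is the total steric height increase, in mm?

Layer 1 at 23 °C → α = 3×10⁻⁴ K⁻¹
Layer 2 at 13 °C → α = 2×10⁻⁴ K⁻¹
Layer 3 at 1.8 °C → α = 1×10⁻⁴ K⁻¹
0–51 m: 51 × 3×10⁻⁴ × 0.48 = 0.007344 m
260 × 2×10⁻⁴ × 1.2 = 0.06240 m
920 × 1×10⁻⁴ × 0.57 = 0.05244 m
Δh = 0.007344 + 0.06240 + 0.05244 = 0.122184 m

Δh ≈ 120 mm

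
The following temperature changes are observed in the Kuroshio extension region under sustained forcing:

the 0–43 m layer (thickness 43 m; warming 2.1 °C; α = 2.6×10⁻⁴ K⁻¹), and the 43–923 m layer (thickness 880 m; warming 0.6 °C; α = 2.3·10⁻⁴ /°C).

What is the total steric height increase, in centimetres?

0–43 m: 2.1 × 2.6×10⁻⁴ × 43 = 0.023478 m
2.3×10⁻⁴ × 880 × 0.6 = 0.12144 m
Δh = 0.023478 + 0.12144 = 0.144918 m

14.5 cm of thermosteric rise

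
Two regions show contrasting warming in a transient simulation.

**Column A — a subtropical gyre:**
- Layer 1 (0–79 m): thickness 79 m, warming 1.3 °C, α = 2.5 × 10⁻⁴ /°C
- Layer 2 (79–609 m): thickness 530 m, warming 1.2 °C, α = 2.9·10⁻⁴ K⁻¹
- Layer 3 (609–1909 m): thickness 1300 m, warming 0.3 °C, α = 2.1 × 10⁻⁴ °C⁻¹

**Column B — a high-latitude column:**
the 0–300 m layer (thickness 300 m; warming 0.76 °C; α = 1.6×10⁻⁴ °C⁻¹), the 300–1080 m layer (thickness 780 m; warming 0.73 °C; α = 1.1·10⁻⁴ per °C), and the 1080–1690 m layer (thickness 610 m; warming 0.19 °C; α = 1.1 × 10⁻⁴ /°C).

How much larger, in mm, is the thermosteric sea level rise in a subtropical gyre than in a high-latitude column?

Δh_A − Δh_B ≈ 180 mm

A Layer 1: 2.5×10⁻⁴ × 1.3 × 79 = 0.025675 m
A 79–609 m: 530 × 2.9×10⁻⁴ × 1.2 = 0.18444 m
A 2.1×10⁻⁴ × 1300 × 0.3 = 0.08190 m
A total: 0.292015 m
B 1.6×10⁻⁴ × 0.76 × 300 = 0.03648 m
B 780 × 1.1×10⁻⁴ × 0.73 = 0.062634 m
B 1.1×10⁻⁴ × 610 × 0.19 = 0.012749 m
B total: 0.111863 m
Difference: 0.292015 − 0.111863 = 0.180152 m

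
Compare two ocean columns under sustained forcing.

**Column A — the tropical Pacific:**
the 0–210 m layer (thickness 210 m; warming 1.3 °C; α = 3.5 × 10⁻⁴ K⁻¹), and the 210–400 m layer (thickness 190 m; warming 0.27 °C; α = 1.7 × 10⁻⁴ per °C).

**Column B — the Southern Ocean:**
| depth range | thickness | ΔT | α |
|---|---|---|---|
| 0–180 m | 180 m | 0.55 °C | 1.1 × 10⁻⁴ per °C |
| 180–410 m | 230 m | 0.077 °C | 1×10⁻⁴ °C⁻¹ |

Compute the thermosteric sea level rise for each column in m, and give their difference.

A: 0.10 m; B: 0.013 m; difference 0.092 m

A 210 × 3.5×10⁻⁴ × 1.3 = 0.09555 m
A 210–400 m: 190 × 0.27 × 1.7×10⁻⁴ = 0.008721 m
A total: 0.104271 m
B Layer 1: 0.55 × 1.1×10⁻⁴ × 180 = 0.01089 m
B 180–410 m: 230 × 1×10⁻⁴ × 0.077 = 0.001771 m
B total: 0.012661 m
Difference: 0.104271 − 0.012661 = 0.09161 m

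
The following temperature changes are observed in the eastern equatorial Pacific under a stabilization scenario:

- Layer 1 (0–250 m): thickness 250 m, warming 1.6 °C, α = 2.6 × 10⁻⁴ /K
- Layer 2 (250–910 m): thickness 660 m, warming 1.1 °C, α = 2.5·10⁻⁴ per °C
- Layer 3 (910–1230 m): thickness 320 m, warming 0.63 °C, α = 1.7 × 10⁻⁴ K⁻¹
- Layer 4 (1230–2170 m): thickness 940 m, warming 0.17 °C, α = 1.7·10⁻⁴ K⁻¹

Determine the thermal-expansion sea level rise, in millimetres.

about 347 mm

Layer 1: 250 × 1.6 × 2.6×10⁻⁴ = 0.10400 m
1.1 × 2.5×10⁻⁴ × 660 = 0.18150 m
320 × 1.7×10⁻⁴ × 0.63 = 0.034272 m
1230–2170 m: 940 × 1.7×10⁻⁴ × 0.17 = 0.027166 m
Δh = 0.10400 + 0.18150 + 0.034272 + 0.027166 = 0.346938 m ≈ 347 mm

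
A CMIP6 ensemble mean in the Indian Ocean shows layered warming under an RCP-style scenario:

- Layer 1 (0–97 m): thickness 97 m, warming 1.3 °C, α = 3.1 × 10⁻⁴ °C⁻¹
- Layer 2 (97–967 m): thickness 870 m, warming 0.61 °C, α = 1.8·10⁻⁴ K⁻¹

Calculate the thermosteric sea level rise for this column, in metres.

Layer 1: 1.3 × 3.1×10⁻⁴ × 97 = 0.039091 m
Layer 2: 0.61 × 1.8×10⁻⁴ × 870 = 0.095526 m
Δh = 0.039091 + 0.095526 = 0.134617 m

0.13 m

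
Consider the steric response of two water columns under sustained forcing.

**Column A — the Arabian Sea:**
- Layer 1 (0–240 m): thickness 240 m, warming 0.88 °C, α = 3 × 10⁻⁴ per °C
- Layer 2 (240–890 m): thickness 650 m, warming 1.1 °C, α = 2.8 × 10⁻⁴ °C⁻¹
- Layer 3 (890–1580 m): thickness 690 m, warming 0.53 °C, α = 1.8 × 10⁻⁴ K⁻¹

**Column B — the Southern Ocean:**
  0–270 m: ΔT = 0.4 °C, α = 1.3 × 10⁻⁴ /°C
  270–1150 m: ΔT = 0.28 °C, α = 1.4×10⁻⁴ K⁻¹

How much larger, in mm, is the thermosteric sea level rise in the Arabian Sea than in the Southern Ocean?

A 0–240 m: 240 × 0.88 × 3×10⁻⁴ = 0.06336 m
A 240–890 m: 650 × 2.8×10⁻⁴ × 1.1 = 0.20020 m
A Layer 3: 690 × 1.8×10⁻⁴ × 0.53 = 0.065826 m
A total: 0.329386 m
B 0–270 m: 0.4 × 1.3×10⁻⁴ × 270 = 0.01404 m
B 270–1150 m: 880 × 0.28 × 1.4×10⁻⁴ = 0.034496 m
B total: 0.048536 m
Difference: 0.329386 − 0.048536 = 0.28085 m

280 mm larger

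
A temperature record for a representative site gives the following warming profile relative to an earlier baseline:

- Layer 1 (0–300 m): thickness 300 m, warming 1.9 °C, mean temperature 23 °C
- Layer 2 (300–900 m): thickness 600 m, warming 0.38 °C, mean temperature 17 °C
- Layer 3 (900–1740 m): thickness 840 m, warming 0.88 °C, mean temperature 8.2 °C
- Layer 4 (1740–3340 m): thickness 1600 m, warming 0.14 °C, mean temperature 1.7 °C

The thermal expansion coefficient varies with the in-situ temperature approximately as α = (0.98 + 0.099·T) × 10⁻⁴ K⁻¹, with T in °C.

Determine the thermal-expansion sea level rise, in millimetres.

Layer 1: α = (0.98 + 0.099×23)×10⁻⁴ = 3.257×10⁻⁴ K⁻¹
Layer 2: α = (0.98 + 0.099×17)×10⁻⁴ = 2.663×10⁻⁴ K⁻¹
Layer 3: α = (0.98 + 0.099×8.2)×10⁻⁴ = 1.7918×10⁻⁴ K⁻¹
Layer 4: α = (0.98 + 0.099×1.7)×10⁻⁴ = 1.1483×10⁻⁴ K⁻¹
Layer 1: 1.9 × 3.257×10⁻⁴ × 300 = 0.185649 m
300–900 m: 2.663×10⁻⁴ × 600 × 0.38 = 0.0607164 m
0.88 × 1.7918×10⁻⁴ × 840 = 0.132449856 m
0.14 × 1.1483×10⁻⁴ × 1600 = 0.02572192 m
Δh = 0.185649 + 0.0607164 + 0.132449856 + 0.02572192 = 0.404537176 m ≈ 405 mm

Δh ≈ 405 mm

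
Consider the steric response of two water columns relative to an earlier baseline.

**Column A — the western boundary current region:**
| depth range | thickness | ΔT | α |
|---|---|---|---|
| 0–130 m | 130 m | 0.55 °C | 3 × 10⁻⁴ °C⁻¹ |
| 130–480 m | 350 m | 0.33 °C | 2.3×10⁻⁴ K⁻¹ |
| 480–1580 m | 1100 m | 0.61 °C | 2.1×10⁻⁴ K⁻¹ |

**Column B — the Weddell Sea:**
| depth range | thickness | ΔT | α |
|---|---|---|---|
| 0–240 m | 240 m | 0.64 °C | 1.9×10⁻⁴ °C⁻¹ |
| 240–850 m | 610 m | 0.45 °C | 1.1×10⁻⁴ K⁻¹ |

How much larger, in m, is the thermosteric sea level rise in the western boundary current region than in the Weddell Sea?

0.130 m larger

A 0.55 × 130 × 3×10⁻⁴ = 0.02145 m
A 130–480 m: 0.33 × 2.3×10⁻⁴ × 350 = 0.026565 m
A Layer 3: 2.1×10⁻⁴ × 1100 × 0.61 = 0.14091 m
A total: 0.188925 m
B 0–240 m: 1.9×10⁻⁴ × 240 × 0.64 = 0.029184 m
B 240–850 m: 0.45 × 1.1×10⁻⁴ × 610 = 0.030195 m
B total: 0.059379 m
Difference: 0.188925 − 0.059379 = 0.129546 m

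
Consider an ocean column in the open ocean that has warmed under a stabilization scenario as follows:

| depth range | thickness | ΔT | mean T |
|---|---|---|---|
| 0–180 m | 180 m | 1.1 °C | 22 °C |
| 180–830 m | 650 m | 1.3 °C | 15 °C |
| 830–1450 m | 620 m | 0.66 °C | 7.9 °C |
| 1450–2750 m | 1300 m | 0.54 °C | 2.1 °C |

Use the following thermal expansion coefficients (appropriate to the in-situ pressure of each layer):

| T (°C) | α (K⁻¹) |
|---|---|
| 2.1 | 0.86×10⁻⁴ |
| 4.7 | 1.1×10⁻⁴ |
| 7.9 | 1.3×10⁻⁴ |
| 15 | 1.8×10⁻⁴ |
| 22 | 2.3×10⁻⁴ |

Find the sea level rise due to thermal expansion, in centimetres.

about 31.1 cm

Layer 1 at 22 °C → α = 2.3×10⁻⁴ K⁻¹
Layer 2 at 15 °C → α = 1.8×10⁻⁴ K⁻¹
Layer 3 at 7.9 °C → α = 1.3×10⁻⁴ K⁻¹
Layer 4 at 2.1 °C → α = 0.86×10⁻⁴ K⁻¹
1.1 × 2.3×10⁻⁴ × 180 = 0.04554 m
650 × 1.8×10⁻⁴ × 1.3 = 0.15210 m
830–1450 m: 0.66 × 1.3×10⁻⁴ × 620 = 0.053196 m
1450–2750 m: 0.86×10⁻⁴ × 1300 × 0.54 = 0.060372 m
Δh = 0.04554 + 0.15210 + 0.053196 + 0.060372 = 0.311208 m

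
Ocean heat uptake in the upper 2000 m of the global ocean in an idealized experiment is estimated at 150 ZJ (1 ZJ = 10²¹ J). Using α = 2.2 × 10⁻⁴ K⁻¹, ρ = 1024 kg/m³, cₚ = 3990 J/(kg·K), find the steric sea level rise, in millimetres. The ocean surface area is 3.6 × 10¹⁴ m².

Per unit area: Q = 150×10²¹ / (3.6×10¹⁴) ≈ 4.167×10⁸ J/m²
Δh = αQ/(ρcₚ) = 2.2×10⁻⁴ × 4.167×10⁸ / (1024 × 3990) ≈ 0.022437 m

Δh ≈ 22.4 mm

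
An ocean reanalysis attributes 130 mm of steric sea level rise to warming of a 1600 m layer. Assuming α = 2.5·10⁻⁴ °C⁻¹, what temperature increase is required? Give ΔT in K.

0.325 K

ΔT = Δh/(αH) = 0.13 / (2.5×10⁻⁴ × 1600) = 0.3250 K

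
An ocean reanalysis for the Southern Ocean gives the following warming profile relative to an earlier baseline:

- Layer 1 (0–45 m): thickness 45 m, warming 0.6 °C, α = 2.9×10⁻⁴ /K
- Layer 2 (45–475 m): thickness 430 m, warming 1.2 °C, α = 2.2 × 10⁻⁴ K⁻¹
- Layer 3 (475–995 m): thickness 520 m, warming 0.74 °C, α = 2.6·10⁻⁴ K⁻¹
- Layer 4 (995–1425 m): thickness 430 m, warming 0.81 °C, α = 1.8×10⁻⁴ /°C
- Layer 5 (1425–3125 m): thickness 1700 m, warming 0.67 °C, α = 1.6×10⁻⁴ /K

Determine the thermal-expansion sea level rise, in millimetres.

0.6 × 45 × 2.9×10⁻⁴ = 0.00783 m
45–475 m: 1.2 × 430 × 2.2×10⁻⁴ = 0.11352 m
Layer 3: 520 × 2.6×10⁻⁴ × 0.74 = 0.100048 m
1.8×10⁻⁴ × 430 × 0.81 = 0.062694 m
1.6×10⁻⁴ × 1700 × 0.67 = 0.18224 m
Δh = 0.00783 + 0.11352 + 0.100048 + 0.062694 + 0.18224 = 0.466332 m

466 mm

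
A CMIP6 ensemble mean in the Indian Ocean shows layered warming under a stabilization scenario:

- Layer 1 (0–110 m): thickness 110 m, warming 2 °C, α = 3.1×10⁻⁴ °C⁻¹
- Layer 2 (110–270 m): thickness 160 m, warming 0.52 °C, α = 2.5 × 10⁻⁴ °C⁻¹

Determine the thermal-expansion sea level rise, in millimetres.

0–110 m: 2 × 3.1×10⁻⁴ × 110 = 0.06820 m
110–270 m: 0.52 × 160 × 2.5×10⁻⁴ = 0.02080 m
Δh = 0.06820 + 0.02080 = 0.08900 m ≈ 89.0 mm

about 89.0 mm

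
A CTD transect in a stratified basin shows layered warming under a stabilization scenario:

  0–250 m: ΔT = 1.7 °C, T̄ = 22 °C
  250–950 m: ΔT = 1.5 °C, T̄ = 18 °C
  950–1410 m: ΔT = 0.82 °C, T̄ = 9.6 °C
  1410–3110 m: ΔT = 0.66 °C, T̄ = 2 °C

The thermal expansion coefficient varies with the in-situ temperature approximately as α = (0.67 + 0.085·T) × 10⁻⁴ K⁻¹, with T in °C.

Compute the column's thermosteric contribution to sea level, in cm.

48.9 cm

Layer 1: α = (0.67 + 0.085×22)×10⁻⁴ = 2.54×10⁻⁴ K⁻¹
Layer 2: α = (0.67 + 0.085×18)×10⁻⁴ = 2.2×10⁻⁴ K⁻¹
Layer 3: α = (0.67 + 0.085×9.6)×10⁻⁴ = 1.486×10⁻⁴ K⁻¹
Layer 4: α = (0.67 + 0.085×2)×10⁻⁴ = 0.84×10⁻⁴ K⁻¹
0–250 m: 250 × 2.54×10⁻⁴ × 1.7 = 0.10795 m
250–950 m: 700 × 2.2×10⁻⁴ × 1.5 = 0.23100 m
950–1410 m: 0.82 × 460 × 1.486×10⁻⁴ = 0.05605192 m
Layer 4: 0.84×10⁻⁴ × 1700 × 0.66 = 0.094248 m
Δh = 0.10795 + 0.23100 + 0.05605192 + 0.094248 = 0.48924992 m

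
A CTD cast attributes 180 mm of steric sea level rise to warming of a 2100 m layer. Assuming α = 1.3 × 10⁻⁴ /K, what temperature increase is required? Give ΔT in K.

about 0.659 K

ΔT = Δh/(αH) = 0.18 / (1.3×10⁻⁴ × 2100) ≈ 0.6593 K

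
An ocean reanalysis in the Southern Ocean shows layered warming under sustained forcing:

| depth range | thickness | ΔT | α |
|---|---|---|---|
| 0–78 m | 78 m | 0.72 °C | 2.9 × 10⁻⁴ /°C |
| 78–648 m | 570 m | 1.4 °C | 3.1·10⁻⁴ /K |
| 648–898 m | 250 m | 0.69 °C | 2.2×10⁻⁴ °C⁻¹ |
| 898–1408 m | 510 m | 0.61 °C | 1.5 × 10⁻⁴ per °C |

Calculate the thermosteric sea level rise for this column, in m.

0.35 m of thermosteric rise

0–78 m: 78 × 0.72 × 2.9×10⁻⁴ = 0.0162864 m
Layer 2: 1.4 × 3.1×10⁻⁴ × 570 = 0.24738 m
Layer 3: 2.2×10⁻⁴ × 0.69 × 250 = 0.03795 m
0.61 × 1.5×10⁻⁴ × 510 = 0.046665 m
Δh = 0.0162864 + 0.24738 + 0.03795 + 0.046665 = 0.3482814 m ≈ 0.35 m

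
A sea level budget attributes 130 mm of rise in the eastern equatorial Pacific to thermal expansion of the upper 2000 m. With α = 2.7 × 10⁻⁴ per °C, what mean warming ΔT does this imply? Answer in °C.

about 0.241 °C

ΔT = Δh/(αH) = 0.13 / (2.7×10⁻⁴ × 2000) ≈ 0.2407 °C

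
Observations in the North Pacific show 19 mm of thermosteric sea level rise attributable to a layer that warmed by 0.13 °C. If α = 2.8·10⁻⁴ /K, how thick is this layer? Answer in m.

H = Δh/(αΔT) = 0.019 / (2.8×10⁻⁴ × 0.13) ≈ 522.0 m

H ≈ 522 m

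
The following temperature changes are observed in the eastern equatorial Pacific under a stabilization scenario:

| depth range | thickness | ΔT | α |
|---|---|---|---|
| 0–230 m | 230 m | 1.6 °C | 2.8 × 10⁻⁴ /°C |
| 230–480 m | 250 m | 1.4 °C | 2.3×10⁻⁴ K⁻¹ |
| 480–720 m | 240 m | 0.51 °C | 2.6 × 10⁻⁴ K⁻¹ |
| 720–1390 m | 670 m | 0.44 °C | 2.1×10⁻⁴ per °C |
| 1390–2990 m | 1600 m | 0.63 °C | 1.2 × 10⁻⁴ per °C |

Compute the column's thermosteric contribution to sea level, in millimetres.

2.8×10⁻⁴ × 230 × 1.6 = 0.10304 m
Layer 2: 250 × 2.3×10⁻⁴ × 1.4 = 0.08050 m
2.6×10⁻⁴ × 0.51 × 240 = 0.031824 m
Layer 4: 670 × 2.1×10⁻⁴ × 0.44 = 0.061908 m
1390–2990 m: 1.2×10⁻⁴ × 1600 × 0.63 = 0.12096 m
Δh = 0.10304 + 0.08050 + 0.031824 + 0.061908 + 0.12096 = 0.398232 m

398 mm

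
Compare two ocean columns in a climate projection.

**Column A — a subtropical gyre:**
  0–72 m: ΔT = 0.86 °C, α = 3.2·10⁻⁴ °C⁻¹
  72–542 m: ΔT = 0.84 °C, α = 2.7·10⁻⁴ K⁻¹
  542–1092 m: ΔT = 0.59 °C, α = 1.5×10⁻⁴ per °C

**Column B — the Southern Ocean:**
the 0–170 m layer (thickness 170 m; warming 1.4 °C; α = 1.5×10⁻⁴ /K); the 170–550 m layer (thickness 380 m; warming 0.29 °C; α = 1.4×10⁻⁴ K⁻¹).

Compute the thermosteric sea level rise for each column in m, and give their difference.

Δh_A ≈ 0.175 m, Δh_B ≈ 0.0511 m; difference ≈ 0.124 m

A Layer 1: 3.2×10⁻⁴ × 0.86 × 72 = 0.0198144 m
A 72–542 m: 470 × 0.84 × 2.7×10⁻⁴ = 0.106596 m
A 542–1092 m: 550 × 0.59 × 1.5×10⁻⁴ = 0.048675 m
A total: 0.1750854 m
B 1.4 × 170 × 1.5×10⁻⁴ = 0.03570 m
B Layer 2: 0.29 × 380 × 1.4×10⁻⁴ = 0.015428 m
B total: 0.051128 m
Difference: 0.1750854 − 0.051128 = 0.1239574 m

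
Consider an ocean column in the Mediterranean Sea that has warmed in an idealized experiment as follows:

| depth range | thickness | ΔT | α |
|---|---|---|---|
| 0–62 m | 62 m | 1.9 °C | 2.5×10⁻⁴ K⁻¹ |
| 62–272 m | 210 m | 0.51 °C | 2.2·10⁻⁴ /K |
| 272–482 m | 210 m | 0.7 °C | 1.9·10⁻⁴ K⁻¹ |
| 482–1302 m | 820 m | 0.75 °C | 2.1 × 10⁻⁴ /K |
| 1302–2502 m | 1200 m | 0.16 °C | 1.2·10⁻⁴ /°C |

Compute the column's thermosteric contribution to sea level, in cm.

Layer 1: 62 × 2.5×10⁻⁴ × 1.9 = 0.02945 m
Layer 2: 2.2×10⁻⁴ × 0.51 × 210 = 0.023562 m
Layer 3: 1.9×10⁻⁴ × 210 × 0.7 = 0.02793 m
482–1302 m: 820 × 2.1×10⁻⁴ × 0.75 = 0.12915 m
0.16 × 1.2×10⁻⁴ × 1200 = 0.02304 m
Δh = 0.02945 + 0.023562 + 0.02793 + 0.12915 + 0.02304 = 0.233132 m

23 cm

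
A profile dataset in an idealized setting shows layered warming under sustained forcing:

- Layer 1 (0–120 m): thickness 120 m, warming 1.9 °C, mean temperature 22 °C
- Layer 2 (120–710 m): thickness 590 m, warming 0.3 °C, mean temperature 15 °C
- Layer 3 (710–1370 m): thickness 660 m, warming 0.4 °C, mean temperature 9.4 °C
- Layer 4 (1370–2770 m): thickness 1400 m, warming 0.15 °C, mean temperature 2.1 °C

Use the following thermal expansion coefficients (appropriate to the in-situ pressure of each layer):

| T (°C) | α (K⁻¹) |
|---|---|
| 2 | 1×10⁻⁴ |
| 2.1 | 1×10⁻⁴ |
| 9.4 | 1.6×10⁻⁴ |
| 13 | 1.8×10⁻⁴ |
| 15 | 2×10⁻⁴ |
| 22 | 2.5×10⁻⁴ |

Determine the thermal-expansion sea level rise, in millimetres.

156 mm of thermosteric rise

Layer 1 at 22 °C → α = 2.5×10⁻⁴ K⁻¹
Layer 2 at 15 °C → α = 2×10⁻⁴ K⁻¹
Layer 3 at 9.4 °C → α = 1.6×10⁻⁴ K⁻¹
Layer 4 at 2.1 °C → α = 1×10⁻⁴ K⁻¹
0–120 m: 1.9 × 2.5×10⁻⁴ × 120 = 0.05700 m
Layer 2: 590 × 0.3 × 2×10⁻⁴ = 0.03540 m
1.6×10⁻⁴ × 0.4 × 660 = 0.04224 m
1400 × 1×10⁻⁴ × 0.15 = 0.02100 m
Δh = 0.05700 + 0.03540 + 0.04224 + 0.02100 = 0.15564 m ≈ 156 mm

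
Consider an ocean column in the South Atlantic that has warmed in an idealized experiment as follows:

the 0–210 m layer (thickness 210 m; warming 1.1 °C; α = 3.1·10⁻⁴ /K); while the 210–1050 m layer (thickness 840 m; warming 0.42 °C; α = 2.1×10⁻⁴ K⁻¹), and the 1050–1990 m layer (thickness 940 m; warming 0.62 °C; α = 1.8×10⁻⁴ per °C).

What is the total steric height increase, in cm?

Δh = 25 cm

1.1 × 210 × 3.1×10⁻⁴ = 0.07161 m
210–1050 m: 2.1×10⁻⁴ × 0.42 × 840 = 0.074088 m
Layer 3: 0.62 × 940 × 1.8×10⁻⁴ = 0.104904 m
Δh = 0.07161 + 0.074088 + 0.104904 = 0.250602 m ≈ 25 cm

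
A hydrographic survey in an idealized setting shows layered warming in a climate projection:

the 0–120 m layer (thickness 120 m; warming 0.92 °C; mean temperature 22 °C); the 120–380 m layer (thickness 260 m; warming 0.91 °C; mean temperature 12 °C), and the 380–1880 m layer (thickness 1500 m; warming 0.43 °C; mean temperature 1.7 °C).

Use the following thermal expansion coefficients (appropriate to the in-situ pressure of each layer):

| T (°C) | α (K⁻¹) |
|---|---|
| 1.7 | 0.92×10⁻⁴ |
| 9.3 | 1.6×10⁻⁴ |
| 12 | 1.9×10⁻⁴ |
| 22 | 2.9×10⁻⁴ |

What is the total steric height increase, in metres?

Δh ≈ 0.136 m

Layer 1 at 22 °C → α = 2.9×10⁻⁴ K⁻¹
Layer 2 at 12 °C → α = 1.9×10⁻⁴ K⁻¹
Layer 3 at 1.7 °C → α = 0.92×10⁻⁴ K⁻¹
Layer 1: 2.9×10⁻⁴ × 0.92 × 120 = 0.032016 m
Layer 2: 0.91 × 260 × 1.9×10⁻⁴ = 0.044954 m
1500 × 0.92×10⁻⁴ × 0.43 = 0.05934 m
Δh = 0.032016 + 0.044954 + 0.05934 = 0.13631 m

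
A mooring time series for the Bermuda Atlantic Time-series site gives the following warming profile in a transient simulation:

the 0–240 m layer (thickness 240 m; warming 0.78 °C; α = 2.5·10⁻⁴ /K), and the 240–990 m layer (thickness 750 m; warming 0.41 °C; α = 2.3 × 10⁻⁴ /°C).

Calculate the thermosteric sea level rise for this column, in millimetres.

Layer 1: 0.78 × 240 × 2.5×10⁻⁴ = 0.04680 m
750 × 2.3×10⁻⁴ × 0.41 = 0.070725 m
Δh = 0.04680 + 0.070725 = 0.117525 m ≈ 118 mm

Δh = 118 mm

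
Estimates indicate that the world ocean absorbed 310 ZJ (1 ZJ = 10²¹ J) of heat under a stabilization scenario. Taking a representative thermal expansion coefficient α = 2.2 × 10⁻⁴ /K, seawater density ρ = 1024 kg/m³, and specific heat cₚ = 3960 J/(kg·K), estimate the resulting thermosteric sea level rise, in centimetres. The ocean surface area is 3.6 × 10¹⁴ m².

Per unit area: Q = 310×10²¹ / (3.6×10¹⁴) ≈ 8.611×10⁸ J/m²
Δh = αQ/(ρcₚ) = 2.2×10⁻⁴ × 8.611×10⁸ / (1024 × 3960) ≈ 0.046718 m

Δh ≈ 4.67 cm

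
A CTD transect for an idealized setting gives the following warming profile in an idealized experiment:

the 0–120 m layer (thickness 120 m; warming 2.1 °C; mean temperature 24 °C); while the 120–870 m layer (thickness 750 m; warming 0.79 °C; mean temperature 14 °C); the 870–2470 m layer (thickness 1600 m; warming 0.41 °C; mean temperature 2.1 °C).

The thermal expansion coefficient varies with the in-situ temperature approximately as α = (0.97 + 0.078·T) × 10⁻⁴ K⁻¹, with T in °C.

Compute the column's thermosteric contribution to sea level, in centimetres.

Layer 1: α = (0.97 + 0.078×24)×10⁻⁴ = 2.842×10⁻⁴ K⁻¹
Layer 2: α = (0.97 + 0.078×14)×10⁻⁴ = 2.062×10⁻⁴ K⁻¹
Layer 3: α = (0.97 + 0.078×2.1)×10⁻⁴ = 1.1338×10⁻⁴ K⁻¹
0–120 m: 2.1 × 120 × 2.842×10⁻⁴ = 0.0716184 m
Layer 2: 2.062×10⁻⁴ × 750 × 0.79 = 0.1221735 m
1.1338×10⁻⁴ × 1600 × 0.41 = 0.07437728 m
Δh = 0.0716184 + 0.1221735 + 0.07437728 = 0.26816918 m

Δh ≈ 27 cm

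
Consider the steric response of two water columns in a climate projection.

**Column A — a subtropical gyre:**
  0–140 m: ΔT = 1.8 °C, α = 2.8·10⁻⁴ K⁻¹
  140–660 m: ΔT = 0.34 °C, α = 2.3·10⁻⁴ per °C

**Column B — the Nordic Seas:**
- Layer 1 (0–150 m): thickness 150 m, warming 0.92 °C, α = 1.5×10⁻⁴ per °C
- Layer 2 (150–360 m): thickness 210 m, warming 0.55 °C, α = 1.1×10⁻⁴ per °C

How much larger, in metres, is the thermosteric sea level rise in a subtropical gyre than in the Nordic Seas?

Δh_A − Δh_B ≈ 0.078 m

A 2.8×10⁻⁴ × 1.8 × 140 = 0.07056 m
A 140–660 m: 0.34 × 520 × 2.3×10⁻⁴ = 0.040664 m
A total: 0.111224 m
B Layer 1: 0.92 × 1.5×10⁻⁴ × 150 = 0.02070 m
B Layer 2: 210 × 1.1×10⁻⁴ × 0.55 = 0.012705 m
B total: 0.033405 m
Difference: 0.111224 − 0.033405 = 0.077819 m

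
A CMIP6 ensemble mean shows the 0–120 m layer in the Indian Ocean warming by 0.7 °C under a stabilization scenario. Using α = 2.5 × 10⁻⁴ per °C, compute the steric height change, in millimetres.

Δh = αΔT·H = 2.5×10⁻⁴ × 0.7 × 120 = 0.02100 m

Δh = 21.0 mm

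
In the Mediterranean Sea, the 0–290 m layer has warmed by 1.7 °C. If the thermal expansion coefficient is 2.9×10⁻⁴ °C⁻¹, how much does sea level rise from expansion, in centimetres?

Δh = αΔT·H = 2.9×10⁻⁴ × 1.7 × 290 = 0.14297 m

14 cm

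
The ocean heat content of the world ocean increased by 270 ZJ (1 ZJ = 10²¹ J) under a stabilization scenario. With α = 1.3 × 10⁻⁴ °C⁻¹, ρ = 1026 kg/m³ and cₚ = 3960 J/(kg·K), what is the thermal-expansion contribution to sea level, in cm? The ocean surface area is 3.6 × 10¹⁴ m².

Per unit area: Q = 270×10²¹ / (3.6×10¹⁴) = 7.5×10⁸ J/m²
Δh = αQ/(ρcₚ) = 1.3×10⁻⁴ × 7.5×10⁸ / (1026 × 3960) ≈ 0.023997 m

about 2.40 cm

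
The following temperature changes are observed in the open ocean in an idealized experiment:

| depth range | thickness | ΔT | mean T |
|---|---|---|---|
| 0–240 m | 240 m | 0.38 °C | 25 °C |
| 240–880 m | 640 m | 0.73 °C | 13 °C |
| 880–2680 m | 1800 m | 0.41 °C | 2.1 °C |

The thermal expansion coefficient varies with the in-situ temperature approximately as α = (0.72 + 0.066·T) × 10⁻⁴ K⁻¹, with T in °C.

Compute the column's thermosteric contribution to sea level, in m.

0.16 m of thermosteric rise

Layer 1: α = (0.72 + 0.066×25)×10⁻⁴ = 2.37×10⁻⁴ K⁻¹
Layer 2: α = (0.72 + 0.066×13)×10⁻⁴ = 1.578×10⁻⁴ K⁻¹
Layer 3: α = (0.72 + 0.066×2.1)×10⁻⁴ = 0.8586×10⁻⁴ K⁻¹
0–240 m: 2.37×10⁻⁴ × 0.38 × 240 = 0.0216144 m
Layer 2: 1.578×10⁻⁴ × 0.73 × 640 = 0.07372416 m
880–2680 m: 0.41 × 1800 × 0.8586×10⁻⁴ = 0.06336468 m
Δh = 0.0216144 + 0.07372416 + 0.06336468 = 0.15870324 m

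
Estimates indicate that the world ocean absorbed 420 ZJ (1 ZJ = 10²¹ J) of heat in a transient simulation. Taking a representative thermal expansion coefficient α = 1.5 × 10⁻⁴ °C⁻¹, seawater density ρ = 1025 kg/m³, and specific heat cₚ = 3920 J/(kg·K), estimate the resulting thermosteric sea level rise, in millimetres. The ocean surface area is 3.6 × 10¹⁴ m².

Per unit area: Q = 420×10²¹ / (3.6×10¹⁴) ≈ 1.167×10⁹ J/m²
Δh = αQ/(ρcₚ) = 1.5×10⁻⁴ × 1.167×10⁹ / (1025 × 3920) ≈ 0.043566 m

43.6 mm of thermosteric rise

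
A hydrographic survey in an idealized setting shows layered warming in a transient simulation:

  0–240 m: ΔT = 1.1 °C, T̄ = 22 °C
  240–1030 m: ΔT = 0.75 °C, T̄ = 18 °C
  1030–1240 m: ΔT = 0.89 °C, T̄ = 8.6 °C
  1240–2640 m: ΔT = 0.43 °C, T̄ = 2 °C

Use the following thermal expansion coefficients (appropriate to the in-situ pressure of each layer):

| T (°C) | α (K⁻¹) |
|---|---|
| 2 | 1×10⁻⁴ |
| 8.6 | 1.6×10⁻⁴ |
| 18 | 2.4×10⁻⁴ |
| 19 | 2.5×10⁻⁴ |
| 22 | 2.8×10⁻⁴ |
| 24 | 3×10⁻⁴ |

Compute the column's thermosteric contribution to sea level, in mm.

Layer 1 at 22 °C → α = 2.8×10⁻⁴ K⁻¹
Layer 2 at 18 °C → α = 2.4×10⁻⁴ K⁻¹
Layer 3 at 8.6 °C → α = 1.6×10⁻⁴ K⁻¹
Layer 4 at 2 °C → α = 1×10⁻⁴ K⁻¹
0–240 m: 240 × 1.1 × 2.8×10⁻⁴ = 0.07392 m
2.4×10⁻⁴ × 790 × 0.75 = 0.14220 m
210 × 1.6×10⁻⁴ × 0.89 = 0.029904 m
Layer 4: 1×10⁻⁴ × 0.43 × 1400 = 0.06020 m
Δh = 0.07392 + 0.14220 + 0.029904 + 0.06020 = 0.306224 m

about 306 mm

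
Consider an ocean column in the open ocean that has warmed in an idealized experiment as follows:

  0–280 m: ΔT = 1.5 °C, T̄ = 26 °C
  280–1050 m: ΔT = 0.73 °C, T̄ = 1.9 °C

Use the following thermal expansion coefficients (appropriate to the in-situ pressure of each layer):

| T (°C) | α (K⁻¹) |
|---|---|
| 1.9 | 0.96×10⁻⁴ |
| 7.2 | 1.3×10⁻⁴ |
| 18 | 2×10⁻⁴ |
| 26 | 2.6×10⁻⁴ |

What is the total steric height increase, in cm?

16 cm

Layer 1 at 26 °C → α = 2.6×10⁻⁴ K⁻¹
Layer 2 at 1.9 °C → α = 0.96×10⁻⁴ K⁻¹
0–280 m: 2.6×10⁻⁴ × 280 × 1.5 = 0.10920 m
0.73 × 770 × 0.96×10⁻⁴ = 0.0539616 m
Δh = 0.10920 + 0.0539616 = 0.1631616 m ≈ 16 cm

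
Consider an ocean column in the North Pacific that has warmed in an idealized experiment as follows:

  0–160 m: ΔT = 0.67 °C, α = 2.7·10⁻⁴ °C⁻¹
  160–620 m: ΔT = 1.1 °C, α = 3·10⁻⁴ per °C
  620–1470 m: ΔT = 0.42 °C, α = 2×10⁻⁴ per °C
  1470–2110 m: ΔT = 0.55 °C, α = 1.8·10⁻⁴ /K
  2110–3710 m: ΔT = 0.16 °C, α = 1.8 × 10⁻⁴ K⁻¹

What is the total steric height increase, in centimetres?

0–160 m: 0.67 × 2.7×10⁻⁴ × 160 = 0.028944 m
Layer 2: 1.1 × 460 × 3×10⁻⁴ = 0.15180 m
620–1470 m: 2×10⁻⁴ × 0.42 × 850 = 0.07140 m
1.8×10⁻⁴ × 0.55 × 640 = 0.06336 m
1.8×10⁻⁴ × 0.16 × 1600 = 0.04608 m
Δh = 0.028944 + 0.15180 + 0.07140 + 0.06336 + 0.04608 = 0.361584 m ≈ 36.2 cm

Δh = 36.2 cm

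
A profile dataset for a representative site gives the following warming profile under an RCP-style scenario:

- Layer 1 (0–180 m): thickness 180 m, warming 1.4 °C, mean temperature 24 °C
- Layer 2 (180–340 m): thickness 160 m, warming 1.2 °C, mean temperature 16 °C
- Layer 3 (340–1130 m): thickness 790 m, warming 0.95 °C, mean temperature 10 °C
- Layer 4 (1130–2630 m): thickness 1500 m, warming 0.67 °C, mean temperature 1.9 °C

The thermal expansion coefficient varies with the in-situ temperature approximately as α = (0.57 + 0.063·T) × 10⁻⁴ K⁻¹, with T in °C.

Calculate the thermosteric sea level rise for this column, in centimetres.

Layer 1: α = (0.57 + 0.063×24)×10⁻⁴ = 2.082×10⁻⁴ K⁻¹
Layer 2: α = (0.57 + 0.063×16)×10⁻⁴ = 1.578×10⁻⁴ K⁻¹
Layer 3: α = (0.57 + 0.063×10)×10⁻⁴ = 1.2×10⁻⁴ K⁻¹
Layer 4: α = (0.57 + 0.063×1.9)×10⁻⁴ = 0.6897×10⁻⁴ K⁻¹
Layer 1: 2.082×10⁻⁴ × 180 × 1.4 = 0.0524664 m
1.2 × 160 × 1.578×10⁻⁴ = 0.0302976 m
0.95 × 790 × 1.2×10⁻⁴ = 0.09006 m
Layer 4: 0.67 × 1500 × 0.6897×10⁻⁴ = 0.06931485 m
Δh = 0.0524664 + 0.0302976 + 0.09006 + 0.06931485 = 0.24213885 m ≈ 24.2 cm

24.2 cm of thermosteric rise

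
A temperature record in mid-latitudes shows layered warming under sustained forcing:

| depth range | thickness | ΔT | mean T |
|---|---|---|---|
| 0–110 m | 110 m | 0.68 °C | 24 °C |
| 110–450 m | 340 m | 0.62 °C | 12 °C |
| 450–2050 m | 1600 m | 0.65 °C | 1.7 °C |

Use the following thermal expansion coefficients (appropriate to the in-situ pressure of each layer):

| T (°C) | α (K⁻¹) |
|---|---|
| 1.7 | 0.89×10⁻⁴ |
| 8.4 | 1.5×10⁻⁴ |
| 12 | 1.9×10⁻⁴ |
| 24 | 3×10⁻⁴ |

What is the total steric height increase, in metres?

Δh = 0.155 m

Layer 1 at 24 °C → α = 3×10⁻⁴ K⁻¹
Layer 2 at 12 °C → α = 1.9×10⁻⁴ K⁻¹
Layer 3 at 1.7 °C → α = 0.89×10⁻⁴ K⁻¹
Layer 1: 110 × 0.68 × 3×10⁻⁴ = 0.02244 m
Layer 2: 340 × 1.9×10⁻⁴ × 0.62 = 0.040052 m
Layer 3: 1600 × 0.65 × 0.89×10⁻⁴ = 0.09256 m
Δh = 0.02244 + 0.040052 + 0.09256 = 0.155052 m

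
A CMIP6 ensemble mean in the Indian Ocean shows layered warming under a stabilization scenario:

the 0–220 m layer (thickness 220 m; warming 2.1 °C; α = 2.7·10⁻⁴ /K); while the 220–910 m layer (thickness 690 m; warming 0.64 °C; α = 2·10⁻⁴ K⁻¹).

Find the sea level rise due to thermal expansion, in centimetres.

0–220 m: 2.7×10⁻⁴ × 220 × 2.1 = 0.12474 m
220–910 m: 2×10⁻⁴ × 690 × 0.64 = 0.08832 m
Δh = 0.12474 + 0.08832 = 0.21306 m ≈ 21.3 cm

about 21.3 cm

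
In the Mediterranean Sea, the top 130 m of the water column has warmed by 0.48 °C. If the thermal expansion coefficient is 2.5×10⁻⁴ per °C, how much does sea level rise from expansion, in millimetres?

Δh ≈ 15.6 mm

Δh = αΔT·H = 2.5×10⁻⁴ × 0.48 × 130 = 0.01560 m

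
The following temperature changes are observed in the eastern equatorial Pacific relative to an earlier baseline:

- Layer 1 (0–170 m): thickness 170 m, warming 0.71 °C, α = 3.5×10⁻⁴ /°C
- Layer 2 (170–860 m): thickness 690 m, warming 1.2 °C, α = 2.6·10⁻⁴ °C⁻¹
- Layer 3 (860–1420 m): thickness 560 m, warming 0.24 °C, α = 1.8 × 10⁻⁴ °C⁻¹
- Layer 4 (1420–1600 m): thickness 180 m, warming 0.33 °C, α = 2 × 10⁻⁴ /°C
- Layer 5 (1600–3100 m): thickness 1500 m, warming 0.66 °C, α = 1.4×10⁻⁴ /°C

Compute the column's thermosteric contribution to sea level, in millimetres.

432 mm of thermosteric rise

0–170 m: 0.71 × 170 × 3.5×10⁻⁴ = 0.042245 m
Layer 2: 1.2 × 690 × 2.6×10⁻⁴ = 0.21528 m
860–1420 m: 560 × 0.24 × 1.8×10⁻⁴ = 0.024192 m
180 × 2×10⁻⁴ × 0.33 = 0.01188 m
1600–3100 m: 0.66 × 1.4×10⁻⁴ × 1500 = 0.13860 m
Δh = 0.042245 + 0.21528 + 0.024192 + 0.01188 + 0.13860 = 0.432197 m ≈ 432 mm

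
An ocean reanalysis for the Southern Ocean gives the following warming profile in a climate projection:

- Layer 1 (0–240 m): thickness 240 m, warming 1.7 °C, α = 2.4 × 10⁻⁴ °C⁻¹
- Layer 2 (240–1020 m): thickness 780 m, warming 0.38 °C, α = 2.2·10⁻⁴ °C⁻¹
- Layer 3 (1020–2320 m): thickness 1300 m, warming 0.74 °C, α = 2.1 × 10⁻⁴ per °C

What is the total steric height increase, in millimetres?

Δh ≈ 370 mm

Layer 1: 2.4×10⁻⁴ × 1.7 × 240 = 0.09792 m
2.2×10⁻⁴ × 0.38 × 780 = 0.065208 m
1020–2320 m: 1300 × 2.1×10⁻⁴ × 0.74 = 0.20202 m
Δh = 0.09792 + 0.065208 + 0.20202 = 0.365148 m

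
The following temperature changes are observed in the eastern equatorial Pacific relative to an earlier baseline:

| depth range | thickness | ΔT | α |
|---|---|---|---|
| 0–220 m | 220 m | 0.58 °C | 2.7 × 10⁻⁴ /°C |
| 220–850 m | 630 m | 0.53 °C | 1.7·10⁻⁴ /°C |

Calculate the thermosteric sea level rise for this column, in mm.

0.58 × 2.7×10⁻⁴ × 220 = 0.034452 m
0.53 × 630 × 1.7×10⁻⁴ = 0.056763 m
Δh = 0.034452 + 0.056763 = 0.091215 m ≈ 91.2 mm

91.2 mm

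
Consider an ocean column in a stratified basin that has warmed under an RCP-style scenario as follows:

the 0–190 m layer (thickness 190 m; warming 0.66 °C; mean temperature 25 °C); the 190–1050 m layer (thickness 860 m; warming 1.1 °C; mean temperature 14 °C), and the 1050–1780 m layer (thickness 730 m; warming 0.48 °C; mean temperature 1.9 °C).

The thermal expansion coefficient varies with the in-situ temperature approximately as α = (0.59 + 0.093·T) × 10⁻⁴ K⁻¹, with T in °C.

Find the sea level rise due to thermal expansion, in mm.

242 mm of thermosteric rise

Layer 1: α = (0.59 + 0.093×25)×10⁻⁴ = 2.915×10⁻⁴ K⁻¹
Layer 2: α = (0.59 + 0.093×14)×10⁻⁴ = 1.892×10⁻⁴ K⁻¹
Layer 3: α = (0.59 + 0.093×1.9)×10⁻⁴ = 0.7667×10⁻⁴ K⁻¹
Layer 1: 2.915×10⁻⁴ × 0.66 × 190 = 0.0365541 m
Layer 2: 1.1 × 1.892×10⁻⁴ × 860 = 0.1789832 m
1050–1780 m: 730 × 0.7667×10⁻⁴ × 0.48 = 0.026865168 m
Δh = 0.0365541 + 0.1789832 + 0.026865168 = 0.242402468 m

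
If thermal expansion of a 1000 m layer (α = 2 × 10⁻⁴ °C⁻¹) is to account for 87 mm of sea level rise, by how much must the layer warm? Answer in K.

ΔT = Δh/(αH) = 0.087 / (2×10⁻⁴ × 1000) = 0.4350 K

0.435 K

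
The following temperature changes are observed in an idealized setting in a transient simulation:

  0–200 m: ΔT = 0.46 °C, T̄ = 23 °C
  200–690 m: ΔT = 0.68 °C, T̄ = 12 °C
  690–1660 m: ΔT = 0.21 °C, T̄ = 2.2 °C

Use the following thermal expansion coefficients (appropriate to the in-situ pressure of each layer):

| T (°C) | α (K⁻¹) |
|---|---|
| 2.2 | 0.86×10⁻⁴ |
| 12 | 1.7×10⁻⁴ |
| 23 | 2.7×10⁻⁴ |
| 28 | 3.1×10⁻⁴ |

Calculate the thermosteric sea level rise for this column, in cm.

9.90 cm

Layer 1 at 23 °C → α = 2.7×10⁻⁴ K⁻¹
Layer 2 at 12 °C → α = 1.7×10⁻⁴ K⁻¹
Layer 3 at 2.2 °C → α = 0.86×10⁻⁴ K⁻¹
Layer 1: 200 × 0.46 × 2.7×10⁻⁴ = 0.02484 m
200–690 m: 1.7×10⁻⁴ × 0.68 × 490 = 0.056644 m
0.86×10⁻⁴ × 0.21 × 970 = 0.0175182 m
Δh = 0.02484 + 0.056644 + 0.0175182 = 0.0990022 m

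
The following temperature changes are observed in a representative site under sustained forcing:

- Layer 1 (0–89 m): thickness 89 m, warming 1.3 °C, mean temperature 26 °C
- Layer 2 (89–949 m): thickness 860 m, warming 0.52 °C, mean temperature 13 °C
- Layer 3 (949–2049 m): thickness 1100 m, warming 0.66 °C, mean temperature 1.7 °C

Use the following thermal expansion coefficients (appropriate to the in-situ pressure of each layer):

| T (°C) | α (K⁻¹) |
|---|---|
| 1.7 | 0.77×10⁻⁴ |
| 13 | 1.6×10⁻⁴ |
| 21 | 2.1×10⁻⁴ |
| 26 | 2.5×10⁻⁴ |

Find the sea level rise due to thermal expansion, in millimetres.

Layer 1 at 26 °C → α = 2.5×10⁻⁴ K⁻¹
Layer 2 at 13 °C → α = 1.6×10⁻⁴ K⁻¹
Layer 3 at 1.7 °C → α = 0.77×10⁻⁴ K⁻¹
0–89 m: 2.5×10⁻⁴ × 1.3 × 89 = 0.028925 m
1.6×10⁻⁴ × 860 × 0.52 = 0.071552 m
0.66 × 1100 × 0.77×10⁻⁴ = 0.055902 m
Δh = 0.028925 + 0.071552 + 0.055902 = 0.156379 m ≈ 160 mm

160 mm of thermosteric rise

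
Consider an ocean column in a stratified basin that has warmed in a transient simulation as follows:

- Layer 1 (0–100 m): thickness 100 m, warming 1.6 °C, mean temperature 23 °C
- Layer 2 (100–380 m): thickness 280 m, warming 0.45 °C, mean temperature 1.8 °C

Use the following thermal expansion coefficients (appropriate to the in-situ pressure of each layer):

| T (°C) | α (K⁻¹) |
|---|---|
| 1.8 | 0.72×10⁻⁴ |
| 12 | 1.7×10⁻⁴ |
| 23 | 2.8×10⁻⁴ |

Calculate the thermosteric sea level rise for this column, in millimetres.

Layer 1 at 23 °C → α = 2.8×10⁻⁴ K⁻¹
Layer 2 at 1.8 °C → α = 0.72×10⁻⁴ K⁻¹
2.8×10⁻⁴ × 100 × 1.6 = 0.04480 m
0.72×10⁻⁴ × 280 × 0.45 = 0.009072 m
Δh = 0.04480 + 0.009072 = 0.053872 m ≈ 54 mm

Δh ≈ 54 mm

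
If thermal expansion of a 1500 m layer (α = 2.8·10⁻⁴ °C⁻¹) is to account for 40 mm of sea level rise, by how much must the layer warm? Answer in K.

ΔT ≈ 0.0952 K

ΔT = Δh/(αH) = 0.04 / (2.8×10⁻⁴ × 1500) ≈ 0.09524 K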